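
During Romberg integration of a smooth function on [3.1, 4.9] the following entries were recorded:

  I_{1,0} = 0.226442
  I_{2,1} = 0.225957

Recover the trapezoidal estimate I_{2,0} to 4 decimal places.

0.2261

From I_{2,1} = (4·I_{2,0} − I_{1,0})/3, solve for I_{2,0}:
4·I_{2,0} = 3·0.225957 + 0.226442 = 0.904313
I_{2,0} = 0.226078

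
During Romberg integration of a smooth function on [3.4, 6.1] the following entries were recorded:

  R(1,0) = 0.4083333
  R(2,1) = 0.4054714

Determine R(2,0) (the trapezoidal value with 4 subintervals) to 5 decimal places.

0.40619

From R(2,1) = (4·R(2,0) − R(1,0))/3, solve for R(2,0):
4·R(2,0) = 3·0.4054714 + 0.4083333 = 1.6247475
R(2,0) = 0.4061869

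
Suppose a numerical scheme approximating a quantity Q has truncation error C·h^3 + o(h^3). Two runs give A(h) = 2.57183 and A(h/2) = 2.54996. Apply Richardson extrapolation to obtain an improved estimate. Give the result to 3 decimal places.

2.547

The leading error scales as h^3; refining by a factor of 2 reduces it by 2^3 = 8.
Extrapolated value = (8·A(h/2) − A(h)) / (8 − 1)
= (8·2.54996 − 2.57183) / 7
= 17.82785 / 7 = 2.54684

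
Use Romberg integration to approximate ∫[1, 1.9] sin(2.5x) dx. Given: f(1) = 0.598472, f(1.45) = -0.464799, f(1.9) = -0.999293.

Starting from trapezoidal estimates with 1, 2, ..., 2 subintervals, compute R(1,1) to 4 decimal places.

-0.3390

R(0,0) (trapezoid, 1 panel, h=0.9000): -0.180369
R(1,0) (trapezoid, 2 panels, h=0.4500): -0.299344
R(1,1) = -0.299344 + (-0.299344 − (-0.180369))/3 = -0.339002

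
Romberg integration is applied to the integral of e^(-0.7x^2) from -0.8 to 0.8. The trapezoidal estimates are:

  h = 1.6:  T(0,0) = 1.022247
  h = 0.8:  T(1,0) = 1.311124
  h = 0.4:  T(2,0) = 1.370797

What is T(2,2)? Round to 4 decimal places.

Richardson extrapolation on the trapezoidal column (denominator 4−1=3):
T(1,1) = (4·1.311124 − 1.022247) / 3 = 1.407416
T(2,1) = 1.370797 + (1.370797 − 1.311124)/3 = 1.390688
T(2,2) = 1.390688 + (1.390688 − 1.407416)/15 = 1.389573
(Column j=1 coincides with Simpson's rule on the same nodes.)

1.3896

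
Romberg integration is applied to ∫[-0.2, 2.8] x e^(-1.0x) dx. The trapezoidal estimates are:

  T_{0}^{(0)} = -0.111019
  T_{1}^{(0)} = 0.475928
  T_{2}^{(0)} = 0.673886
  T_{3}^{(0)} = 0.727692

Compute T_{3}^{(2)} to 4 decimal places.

0.7460

Richardson extrapolation on the trapezoidal column (denominator 4−1=3):
T_{2}^{(1)} = (4·0.673886 − 0.475928) / 3 = 0.739872
T_{3}^{(1)} = 0.727692 + (0.727692 − 0.673886)/3 = 0.745627
T_{3}^{(2)} = (16·0.745627 − 0.739872) / 15 = 0.746011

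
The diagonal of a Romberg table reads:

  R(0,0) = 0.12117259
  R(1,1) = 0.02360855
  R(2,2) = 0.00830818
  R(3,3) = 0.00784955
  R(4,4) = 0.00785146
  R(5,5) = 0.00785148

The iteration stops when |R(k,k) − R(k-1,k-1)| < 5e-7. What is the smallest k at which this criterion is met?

k = 5

|R(1,1) − R(0,0)| = 0.09756404 ≥ 5e-7
|R(2,2) − R(1,1)| = 0.01530037 ≥ 5e-7
|R(3,3) − R(2,2)| = 0.00045863 ≥ 5e-7
|R(4,4) − R(3,3)| = 0.00000191 ≥ 5e-7
|R(5,5) − R(4,4)| = 0.00000002 < 5e-7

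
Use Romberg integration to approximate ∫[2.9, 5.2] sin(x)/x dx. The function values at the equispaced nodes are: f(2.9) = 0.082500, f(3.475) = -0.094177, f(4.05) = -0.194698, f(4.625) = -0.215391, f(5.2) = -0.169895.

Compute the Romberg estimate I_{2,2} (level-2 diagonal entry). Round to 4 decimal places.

-0.3285

I_{0,0} (trapezoid, 1 panel, h=2.3000): -0.100504
I_{1,0} (trapezoid, 2 panels, h=1.1500): -0.274155
I_{2,0} (trapezoid, 4 panels, h=0.5750): -0.315079
I_{1,1} = -0.274155 + (-0.274155 − (-0.100504))/3 = -0.332039
I_{2,1} = -0.315079 + (-0.315079 − (-0.274155))/3 = -0.328720
I_{2,2} = -0.328720 + (-0.328720 − (-0.332039))/15 = -0.328499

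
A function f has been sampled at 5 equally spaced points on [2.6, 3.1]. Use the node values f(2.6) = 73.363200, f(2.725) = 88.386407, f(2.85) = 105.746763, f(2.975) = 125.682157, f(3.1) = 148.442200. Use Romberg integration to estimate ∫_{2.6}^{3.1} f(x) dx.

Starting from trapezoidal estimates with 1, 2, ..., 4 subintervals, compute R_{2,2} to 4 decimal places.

R_{0,0} (trapezoid, 1 panel, h=0.5000): 55.451350
R_{1,0} (trapezoid, 2 panels, h=0.2500): 54.162366
R_{2,0} (trapezoid, 4 panels, h=0.1250): 53.839753
R_{1,1} = 54.162366 + (54.162366 − 55.451350)/3 = 53.732705
R_{2,1} = 53.839753 + (53.839753 − 54.162366)/3 = 53.732215
R_{2,2} = 53.732215 + (53.732215 − 53.732705)/15 = 53.732182

53.7322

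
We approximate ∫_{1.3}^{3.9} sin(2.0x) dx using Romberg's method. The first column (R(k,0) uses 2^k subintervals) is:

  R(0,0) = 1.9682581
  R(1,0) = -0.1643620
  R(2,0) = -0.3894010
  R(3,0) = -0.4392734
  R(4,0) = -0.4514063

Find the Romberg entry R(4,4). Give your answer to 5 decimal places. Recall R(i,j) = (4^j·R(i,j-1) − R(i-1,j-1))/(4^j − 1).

-0.45542

Richardson extrapolation on the trapezoidal column (denominator 4−1=3):
R(1,1) = -0.1643620 + (-0.1643620 − 1.9682581)/3 = -0.8752354
R(2,1) = -0.3894010 + (-0.3894010 − (-0.1643620))/3 = -0.4644140
R(3,1) = -0.4392734 + (-0.4392734 − (-0.3894010))/3 = -0.4558975
R(4,1) = -0.4514063 + (-0.4514063 − (-0.4392734))/3 = -0.4554506
R(2,2) = -0.4644140 + (-0.4644140 − (-0.8752354))/15 = -0.4370259
R(3,2) = (16·(-0.4558975) − (-0.4644140)) / 15 = -0.4553297
R(4,2) = (16·(-0.4554506) − (-0.4558975)) / 15 = -0.4554208
R(3,3) = (64·(-0.4553297) − (-0.4370259)) / 63 = -0.4556202
R(4,3) = -0.4554208 + (-0.4554208 − (-0.4553297))/63 = -0.4554222
R(4,4) = (256·(-0.4554222) − (-0.4556202)) / 255 = -0.4554214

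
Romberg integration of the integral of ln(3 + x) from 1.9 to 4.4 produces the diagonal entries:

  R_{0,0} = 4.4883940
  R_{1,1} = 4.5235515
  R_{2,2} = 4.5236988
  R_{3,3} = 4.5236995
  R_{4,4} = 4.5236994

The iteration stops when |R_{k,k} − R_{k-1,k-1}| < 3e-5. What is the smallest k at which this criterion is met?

|R_{1,1} − R_{0,0}| = 0.0351575 ≥ 3e-5
|R_{2,2} − R_{1,1}| = 0.0001473 ≥ 3e-5
|R_{3,3} − R_{2,2}| = 0.0000007 < 3e-5

k = 3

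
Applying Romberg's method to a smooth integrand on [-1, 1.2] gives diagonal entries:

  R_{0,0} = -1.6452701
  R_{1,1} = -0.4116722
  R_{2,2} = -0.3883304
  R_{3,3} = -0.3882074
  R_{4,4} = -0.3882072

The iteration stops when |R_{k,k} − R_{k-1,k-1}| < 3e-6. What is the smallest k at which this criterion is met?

|R_{1,1} − R_{0,0}| = 1.2335979 ≥ 3e-6
|R_{2,2} − R_{1,1}| = 0.0233418 ≥ 3e-6
|R_{3,3} − R_{2,2}| = 0.0001230 ≥ 3e-6
|R_{4,4} − R_{3,3}| = 0.0000002 < 3e-6

k = 4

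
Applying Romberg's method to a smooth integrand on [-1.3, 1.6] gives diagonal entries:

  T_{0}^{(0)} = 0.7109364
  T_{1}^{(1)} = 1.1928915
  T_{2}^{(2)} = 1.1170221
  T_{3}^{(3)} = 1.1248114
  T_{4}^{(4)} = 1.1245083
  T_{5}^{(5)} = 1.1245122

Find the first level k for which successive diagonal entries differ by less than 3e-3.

|T_{1}^{(1)} − T_{0}^{(0)}| = 0.4819551 ≥ 3e-3
|T_{2}^{(2)} − T_{1}^{(1)}| = 0.0758694 ≥ 3e-3
|T_{3}^{(3)} − T_{2}^{(2)}| = 0.0077893 ≥ 3e-3
|T_{4}^{(4)} − T_{3}^{(3)}| = 0.0003031 < 3e-3

k = 4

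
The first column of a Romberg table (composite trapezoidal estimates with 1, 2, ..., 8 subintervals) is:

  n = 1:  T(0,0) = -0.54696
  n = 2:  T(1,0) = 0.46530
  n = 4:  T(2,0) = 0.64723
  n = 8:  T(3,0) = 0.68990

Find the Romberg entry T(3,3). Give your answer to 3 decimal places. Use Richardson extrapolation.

0.704

T(1,1) = 0.46530 + (0.46530 − (-0.54696))/3 = 0.80272
T(2,1) = (4·0.64723 − 0.46530) / 3 = 0.70787
T(3,1) = (4·0.68990 − 0.64723) / 3 = 0.70412
T(2,2) = 0.70787 + (0.70787 − 0.80272)/15 = 0.70155
T(3,2) = 0.70412 + (0.70412 − 0.70787)/15 = 0.70387
T(3,3) = (64·0.70387 − 0.70155) / 63 = 0.70391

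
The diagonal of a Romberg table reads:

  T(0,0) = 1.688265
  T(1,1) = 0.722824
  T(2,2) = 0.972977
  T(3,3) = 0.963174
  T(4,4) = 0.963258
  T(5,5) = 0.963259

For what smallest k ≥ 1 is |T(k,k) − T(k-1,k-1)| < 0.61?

|T(1,1) − T(0,0)| = 0.965441 ≥ 0.61
|T(2,2) − T(1,1)| = 0.250153 < 0.61

k = 2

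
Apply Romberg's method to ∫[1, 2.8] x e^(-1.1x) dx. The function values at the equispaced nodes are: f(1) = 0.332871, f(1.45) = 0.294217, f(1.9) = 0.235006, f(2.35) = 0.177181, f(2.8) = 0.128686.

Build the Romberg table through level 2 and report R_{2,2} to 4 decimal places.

R_{0,0} (trapezoid, 1 panel, h=1.8000): 0.415401
R_{1,0} (trapezoid, 2 panels, h=0.9000): 0.419206
R_{2,0} (trapezoid, 4 panels, h=0.4500): 0.421732
R_{1,1} = 0.419206 + (0.419206 − 0.415401)/3 = 0.420474
R_{2,1} = 0.421732 + (0.421732 − 0.419206)/3 = 0.422574
R_{2,2} = 0.422574 + (0.422574 − 0.420474)/15 = 0.422714

0.4227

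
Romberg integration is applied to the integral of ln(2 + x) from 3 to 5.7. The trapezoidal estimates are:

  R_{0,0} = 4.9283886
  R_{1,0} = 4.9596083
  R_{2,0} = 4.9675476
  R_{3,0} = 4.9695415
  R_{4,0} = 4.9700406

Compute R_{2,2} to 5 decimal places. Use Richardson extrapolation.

4.97021

Richardson extrapolation on the trapezoidal column (denominator 4−1=3):
R_{1,1} = (4·4.9596083 − 4.9283886) / 3 = 4.9700149
R_{2,1} = (4·4.9675476 − 4.9596083) / 3 = 4.9701940
R_{2,2} = 4.9701940 + (4.9701940 − 4.9700149)/15 = 4.9702059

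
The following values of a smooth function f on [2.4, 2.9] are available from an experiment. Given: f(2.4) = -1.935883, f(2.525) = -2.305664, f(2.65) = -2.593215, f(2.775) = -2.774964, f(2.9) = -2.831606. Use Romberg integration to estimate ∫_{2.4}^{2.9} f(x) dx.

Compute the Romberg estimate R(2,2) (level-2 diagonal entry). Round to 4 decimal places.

R(0,0) (trapezoid, 1 panel, h=0.5000): -1.191872
R(1,0) (trapezoid, 2 panels, h=0.2500): -1.244240
R(2,0) (trapezoid, 4 panels, h=0.1250): -1.257198
R(1,1) = -1.244240 + (-1.244240 − (-1.191872))/3 = -1.261696
R(2,1) = -1.257198 + (-1.257198 − (-1.244240))/3 = -1.261517
R(2,2) = -1.261517 + (-1.261517 − (-1.261696))/15 = -1.261505

-1.2615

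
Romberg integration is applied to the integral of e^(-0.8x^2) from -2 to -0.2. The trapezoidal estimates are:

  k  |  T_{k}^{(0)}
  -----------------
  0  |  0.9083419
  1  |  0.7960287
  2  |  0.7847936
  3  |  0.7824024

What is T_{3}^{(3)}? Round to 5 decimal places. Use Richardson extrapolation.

T_{1}^{(1)} = 0.7960287 + (0.7960287 − 0.9083419)/3 = 0.7585910
T_{2}^{(1)} = 0.7847936 + (0.7847936 − 0.7960287)/3 = 0.7810486
T_{3}^{(1)} = 0.7824024 + (0.7824024 − 0.7847936)/3 = 0.7816053
T_{2}^{(2)} = 0.7810486 + (0.7810486 − 0.7585910)/15 = 0.7825458
T_{3}^{(2)} = (16·0.7816053 − 0.7810486) / 15 = 0.7816424
T_{3}^{(3)} = (64·0.7816424 − 0.7825458) / 63 = 0.7816281

0.78163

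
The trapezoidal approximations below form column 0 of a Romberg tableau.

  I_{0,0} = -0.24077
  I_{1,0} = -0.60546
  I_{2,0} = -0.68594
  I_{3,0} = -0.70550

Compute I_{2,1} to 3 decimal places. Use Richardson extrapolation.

I_{2,1} = (4·(-0.68594) − (-0.60546)) / 3 = -0.71277
(Column j=1 coincides with Simpson's rule on the same nodes.)

-0.713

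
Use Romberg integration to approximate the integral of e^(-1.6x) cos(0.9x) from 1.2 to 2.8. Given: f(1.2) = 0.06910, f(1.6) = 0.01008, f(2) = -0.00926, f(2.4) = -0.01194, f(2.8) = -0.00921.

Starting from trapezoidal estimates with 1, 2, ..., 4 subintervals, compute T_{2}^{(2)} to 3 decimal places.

0.004

T_{0}^{(0)} (trapezoid, 1 panel, h=1.6000): 0.04791
T_{1}^{(0)} (trapezoid, 2 panels, h=0.8000): 0.01655
T_{2}^{(0)} (trapezoid, 4 panels, h=0.4000): 0.00753
T_{1}^{(1)} = 0.01655 + (0.01655 − 0.04791)/3 = 0.00610
T_{2}^{(1)} = 0.00753 + (0.00753 − 0.01655)/3 = 0.00452
T_{2}^{(2)} = 0.00452 + (0.00452 − 0.00610)/15 = 0.00441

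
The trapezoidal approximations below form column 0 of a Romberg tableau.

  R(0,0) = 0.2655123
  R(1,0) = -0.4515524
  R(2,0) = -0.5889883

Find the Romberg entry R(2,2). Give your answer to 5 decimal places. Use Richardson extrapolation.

-0.63108

Richardson extrapolation on the trapezoidal column (denominator 4−1=3):
R(1,1) = (4·(-0.4515524) − 0.2655123) / 3 = -0.6905740
R(2,1) = -0.5889883 + (-0.5889883 − (-0.4515524))/3 = -0.6348003
R(2,2) = -0.6348003 + (-0.6348003 − (-0.6905740))/15 = -0.6310821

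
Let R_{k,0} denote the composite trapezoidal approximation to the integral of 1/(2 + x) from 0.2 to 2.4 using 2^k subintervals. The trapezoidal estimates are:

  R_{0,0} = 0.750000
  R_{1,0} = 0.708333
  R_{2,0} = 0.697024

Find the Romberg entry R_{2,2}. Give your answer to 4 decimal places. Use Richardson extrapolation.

Richardson extrapolation on the trapezoidal column (denominator 4−1=3):
R_{1,1} = 0.708333 + (0.708333 − 0.750000)/3 = 0.694444
R_{2,1} = 0.697024 + (0.697024 − 0.708333)/3 = 0.693254
R_{2,2} = (16·0.693254 − 0.694444) / 15 = 0.693175
(Column j=1 coincides with Simpson's rule on the same nodes.)

0.6932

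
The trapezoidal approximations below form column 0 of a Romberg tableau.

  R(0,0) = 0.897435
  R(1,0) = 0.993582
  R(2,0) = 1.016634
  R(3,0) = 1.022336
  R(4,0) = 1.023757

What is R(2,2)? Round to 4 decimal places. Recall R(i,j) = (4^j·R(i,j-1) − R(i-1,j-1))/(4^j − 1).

1.0242

Richardson extrapolation on the trapezoidal column (denominator 4−1=3):
R(1,1) = 0.993582 + (0.993582 − 0.897435)/3 = 1.025631
R(2,1) = (4·1.016634 − 0.993582) / 3 = 1.024318
R(2,2) = 1.024318 + (1.024318 − 1.025631)/15 = 1.024230
(Column j=1 coincides with Simpson's rule on the same nodes.)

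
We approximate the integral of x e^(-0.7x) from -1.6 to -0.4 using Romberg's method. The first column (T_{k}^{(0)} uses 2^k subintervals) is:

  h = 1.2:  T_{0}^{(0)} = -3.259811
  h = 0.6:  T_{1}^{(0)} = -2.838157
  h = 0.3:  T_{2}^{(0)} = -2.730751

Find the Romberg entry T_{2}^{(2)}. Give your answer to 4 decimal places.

-2.6948

Richardson extrapolation on the trapezoidal column (denominator 4−1=3):
T_{1}^{(1)} = (4·(-2.838157) − (-3.259811)) / 3 = -2.697606
T_{2}^{(1)} = -2.730751 + (-2.730751 − (-2.838157))/3 = -2.694949
T_{2}^{(2)} = -2.694949 + (-2.694949 − (-2.697606))/15 = -2.694772
(Column j=1 coincides with Simpson's rule on the same nodes.)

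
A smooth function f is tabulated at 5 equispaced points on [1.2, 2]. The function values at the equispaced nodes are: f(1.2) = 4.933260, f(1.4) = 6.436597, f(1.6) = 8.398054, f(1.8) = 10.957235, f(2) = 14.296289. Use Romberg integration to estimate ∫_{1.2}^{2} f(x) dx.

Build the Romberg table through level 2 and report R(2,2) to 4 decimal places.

R(0,0) (trapezoid, 1 panel, h=0.8000): 7.691820
R(1,0) (trapezoid, 2 panels, h=0.4000): 7.205131
R(2,0) (trapezoid, 4 panels, h=0.2000): 7.081332
R(1,1) = 7.205131 + (7.205131 − 7.691820)/3 = 7.042901
R(2,1) = 7.081332 + (7.081332 − 7.205131)/3 = 7.040066
R(2,2) = 7.040066 + (7.040066 − 7.042901)/15 = 7.039877

7.0399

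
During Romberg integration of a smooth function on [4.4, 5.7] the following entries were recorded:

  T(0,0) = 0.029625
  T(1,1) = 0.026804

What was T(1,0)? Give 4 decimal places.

0.0275

From T(1,1) = (4·T(1,0) − T(0,0))/3, solve for T(1,0):
4·T(1,0) = 3·0.026804 + 0.029625 = 0.110037
T(1,0) = 0.027509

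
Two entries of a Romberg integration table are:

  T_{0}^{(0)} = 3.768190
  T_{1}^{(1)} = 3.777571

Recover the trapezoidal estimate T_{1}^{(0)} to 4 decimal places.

From T_{1}^{(1)} = (4·T_{1}^{(0)} − T_{0}^{(0)})/3, solve for T_{1}^{(0)}:
4·T_{1}^{(0)} = 3·3.777571 + 3.768190 = 15.100903
T_{1}^{(0)} = 3.775226

3.7752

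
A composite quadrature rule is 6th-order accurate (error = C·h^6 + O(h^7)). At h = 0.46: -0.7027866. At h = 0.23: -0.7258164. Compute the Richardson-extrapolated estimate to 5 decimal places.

-0.72618

The leading error scales as h^6; refining by a factor of 2 reduces it by 2^6 = 64.
Extrapolated value = (64·A(h/2) − A(h)) / (64 − 1)
= (64·(-0.7258164) − (-0.7027866)) / 63
= -45.7494630 / 63 = -0.7261820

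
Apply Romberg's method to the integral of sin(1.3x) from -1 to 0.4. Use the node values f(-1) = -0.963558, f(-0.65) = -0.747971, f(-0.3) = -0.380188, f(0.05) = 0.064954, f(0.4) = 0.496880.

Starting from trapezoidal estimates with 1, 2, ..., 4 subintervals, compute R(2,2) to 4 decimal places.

R(0,0) (trapezoid, 1 panel, h=1.4000): -0.326675
R(1,0) (trapezoid, 2 panels, h=0.7000): -0.429469
R(2,0) (trapezoid, 4 panels, h=0.3500): -0.453790
R(1,1) = -0.429469 + (-0.429469 − (-0.326675))/3 = -0.463734
R(2,1) = -0.453790 + (-0.453790 − (-0.429469))/3 = -0.461897
R(2,2) = -0.461897 + (-0.461897 − (-0.463734))/15 = -0.461775

-0.4618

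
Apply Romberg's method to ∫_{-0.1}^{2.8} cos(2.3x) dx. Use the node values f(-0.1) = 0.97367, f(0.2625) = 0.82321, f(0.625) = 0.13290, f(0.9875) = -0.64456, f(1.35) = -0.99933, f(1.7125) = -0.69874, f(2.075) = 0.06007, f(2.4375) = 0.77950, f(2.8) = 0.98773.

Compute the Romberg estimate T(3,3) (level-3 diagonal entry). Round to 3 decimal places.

T(0,0) (trapezoid, 1 panel, h=2.9000): 2.84403
T(1,0) (trapezoid, 2 panels, h=1.4500): -0.02701
T(2,0) (trapezoid, 4 panels, h=0.7250): 0.12640
T(3,0) (trapezoid, 8 panels, h=0.3625): 0.15723
T(1,1) = -0.02701 + (-0.02701 − 2.84403)/3 = -0.98402
T(2,1) = 0.12640 + (0.12640 − (-0.02701))/3 = 0.17754
T(3,1) = 0.15723 + (0.15723 − 0.12640)/3 = 0.16751
T(2,2) = 0.17754 + (0.17754 − (-0.98402))/15 = 0.25498
T(3,2) = 0.16751 + (0.16751 − 0.17754)/15 = 0.16684
T(3,3) = 0.16684 + (0.16684 − 0.25498)/63 = 0.16544

0.165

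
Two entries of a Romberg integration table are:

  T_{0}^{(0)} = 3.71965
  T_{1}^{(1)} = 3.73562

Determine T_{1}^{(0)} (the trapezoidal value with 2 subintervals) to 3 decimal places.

From T_{1}^{(1)} = (4·T_{1}^{(0)} − T_{0}^{(0)})/3, solve for T_{1}^{(0)}:
4·T_{1}^{(0)} = 3·3.73562 + 3.71965 = 14.92651
T_{1}^{(0)} = 3.73163

3.732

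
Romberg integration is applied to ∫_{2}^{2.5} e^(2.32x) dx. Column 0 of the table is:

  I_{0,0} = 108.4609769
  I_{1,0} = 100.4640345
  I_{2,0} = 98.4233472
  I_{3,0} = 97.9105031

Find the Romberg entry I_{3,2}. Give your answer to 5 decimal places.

97.73932

Richardson extrapolation on the trapezoidal column (denominator 4−1=3):
I_{2,1} = (4·98.4233472 − 100.4640345) / 3 = 97.7431181
I_{3,1} = 97.9105031 + (97.9105031 − 98.4233472)/3 = 97.7395551
I_{3,2} = 97.7395551 + (97.7395551 − 97.7431181)/15 = 97.7393176
(Column j=1 coincides with Simpson's rule on the same nodes.)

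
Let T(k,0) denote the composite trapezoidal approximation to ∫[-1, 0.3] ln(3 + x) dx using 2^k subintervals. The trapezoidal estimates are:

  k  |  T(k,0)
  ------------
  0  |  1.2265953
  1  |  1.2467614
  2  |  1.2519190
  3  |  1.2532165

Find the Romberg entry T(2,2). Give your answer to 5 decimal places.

1.25365

Richardson extrapolation on the trapezoidal column (denominator 4−1=3):
T(1,1) = 1.2467614 + (1.2467614 − 1.2265953)/3 = 1.2534834
T(2,1) = (4·1.2519190 − 1.2467614) / 3 = 1.2536382
T(2,2) = (16·1.2536382 − 1.2534834) / 15 = 1.2536485
(Column j=1 coincides with Simpson's rule on the same nodes.)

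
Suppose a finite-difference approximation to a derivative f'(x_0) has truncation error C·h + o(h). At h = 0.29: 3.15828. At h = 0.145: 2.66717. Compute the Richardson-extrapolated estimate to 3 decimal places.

2.176

The leading error scales as h; refining by a factor of 2 reduces it by 2^1 = 2.
Extrapolated value = (2·A(h/2) − A(h)) / (2 − 1)
= (2·2.66717 − 3.15828) / 1
= 2.17606 / 1 = 2.17606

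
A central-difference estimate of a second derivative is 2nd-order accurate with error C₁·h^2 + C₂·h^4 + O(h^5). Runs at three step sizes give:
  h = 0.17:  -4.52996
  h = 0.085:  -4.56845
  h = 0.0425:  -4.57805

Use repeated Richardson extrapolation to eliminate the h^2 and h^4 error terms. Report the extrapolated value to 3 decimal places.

-4.581

First eliminate the h^2 term (factor 2^2 = 4):
  B₁ = (4·(-4.56845) − (-4.52996))/3 = -4.58128
  B₂ = (4·(-4.57805) − (-4.56845))/3 = -4.58125
Then eliminate the h^4 term (factor 2^4 = 16):
  (16·(-4.58125) − (-4.58128))/15 = -4.58125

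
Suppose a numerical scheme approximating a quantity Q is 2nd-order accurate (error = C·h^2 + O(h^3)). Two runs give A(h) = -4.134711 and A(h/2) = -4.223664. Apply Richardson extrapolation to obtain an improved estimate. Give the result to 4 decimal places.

-4.2533

The leading error scales as h^2; refining by a factor of 2 reduces it by 2^2 = 4.
Extrapolated value = (4·A(h/2) − A(h)) / (4 − 1)
= (4·(-4.223664) − (-4.134711)) / 3
= -12.759945 / 3 = -4.253315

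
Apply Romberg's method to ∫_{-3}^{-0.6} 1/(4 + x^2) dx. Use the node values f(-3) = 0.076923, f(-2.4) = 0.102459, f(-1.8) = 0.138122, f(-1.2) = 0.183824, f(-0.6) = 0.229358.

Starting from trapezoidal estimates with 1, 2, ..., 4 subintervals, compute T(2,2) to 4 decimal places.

0.3457

T(0,0) (trapezoid, 1 panel, h=2.4000): 0.367537
T(1,0) (trapezoid, 2 panels, h=1.2000): 0.349515
T(2,0) (trapezoid, 4 panels, h=0.6000): 0.346527
T(1,1) = 0.349515 + (0.349515 − 0.367537)/3 = 0.343508
T(2,1) = 0.346527 + (0.346527 − 0.349515)/3 = 0.345531
T(2,2) = 0.345531 + (0.345531 − 0.343508)/15 = 0.345666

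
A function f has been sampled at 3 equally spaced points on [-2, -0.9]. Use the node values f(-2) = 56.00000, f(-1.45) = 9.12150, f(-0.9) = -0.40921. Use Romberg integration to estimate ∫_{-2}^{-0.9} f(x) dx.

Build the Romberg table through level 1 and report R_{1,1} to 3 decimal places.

R_{0,0} (trapezoid, 1 panel, h=1.1000): 30.57493
R_{1,0} (trapezoid, 2 panels, h=0.5500): 20.30429
R_{1,1} = 20.30429 + (20.30429 − 30.57493)/3 = 16.88074

16.881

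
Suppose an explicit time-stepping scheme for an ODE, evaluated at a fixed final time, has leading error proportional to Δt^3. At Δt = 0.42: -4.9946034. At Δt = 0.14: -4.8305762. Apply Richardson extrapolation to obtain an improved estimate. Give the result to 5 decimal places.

The leading error scales as Δt^3; refining by a factor of 3 reduces it by 3^3 = 27.
Extrapolated value = (27·A(Δt/3) − A(Δt)) / (27 − 1)
= (27·(-4.8305762) − (-4.9946034)) / 26
= -125.4309540 / 26 = -4.8242675

-4.82427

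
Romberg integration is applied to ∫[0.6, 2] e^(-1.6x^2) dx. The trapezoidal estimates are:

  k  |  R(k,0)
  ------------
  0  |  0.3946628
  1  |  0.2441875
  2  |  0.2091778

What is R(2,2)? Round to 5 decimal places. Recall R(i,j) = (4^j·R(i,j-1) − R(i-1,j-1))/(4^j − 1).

Richardson extrapolation on the trapezoidal column (denominator 4−1=3):
R(1,1) = 0.2441875 + (0.2441875 − 0.3946628)/3 = 0.1940291
R(2,1) = (4·0.2091778 − 0.2441875) / 3 = 0.1975079
R(2,2) = 0.1975079 + (0.1975079 − 0.1940291)/15 = 0.1977398

0.19774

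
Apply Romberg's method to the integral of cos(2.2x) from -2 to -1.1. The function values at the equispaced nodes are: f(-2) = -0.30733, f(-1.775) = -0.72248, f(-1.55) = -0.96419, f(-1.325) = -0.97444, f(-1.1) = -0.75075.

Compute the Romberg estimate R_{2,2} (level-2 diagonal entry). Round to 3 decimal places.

R_{0,0} (trapezoid, 1 panel, h=0.9000): -0.47614
R_{1,0} (trapezoid, 2 panels, h=0.4500): -0.67195
R_{2,0} (trapezoid, 4 panels, h=0.2250): -0.71778
R_{1,1} = -0.67195 + (-0.67195 − (-0.47614))/3 = -0.73722
R_{2,1} = -0.71778 + (-0.71778 − (-0.67195))/3 = -0.73306
R_{2,2} = -0.73306 + (-0.73306 − (-0.73722))/15 = -0.73278

-0.733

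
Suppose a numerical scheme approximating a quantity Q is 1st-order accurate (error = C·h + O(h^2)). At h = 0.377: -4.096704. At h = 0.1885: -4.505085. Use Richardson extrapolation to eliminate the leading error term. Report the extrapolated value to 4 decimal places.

The leading error scales as h; refining by a factor of 2 reduces it by 2^1 = 2.
Extrapolated value = (2·A(h/2) − A(h)) / (2 − 1)
= (2·(-4.505085) − (-4.096704)) / 1
= -4.913466 / 1 = -4.913466

-4.9135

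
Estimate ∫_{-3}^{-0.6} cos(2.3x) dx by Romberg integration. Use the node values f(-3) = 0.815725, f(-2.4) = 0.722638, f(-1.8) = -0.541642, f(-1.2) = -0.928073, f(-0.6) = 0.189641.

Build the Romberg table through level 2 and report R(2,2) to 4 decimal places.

R(0,0) (trapezoid, 1 panel, h=2.4000): 1.206439
R(1,0) (trapezoid, 2 panels, h=1.2000): -0.046751
R(2,0) (trapezoid, 4 panels, h=0.6000): -0.146636
R(1,1) = -0.046751 + (-0.046751 − 1.206439)/3 = -0.464481
R(2,1) = -0.146636 + (-0.146636 − (-0.046751))/3 = -0.179931
R(2,2) = -0.179931 + (-0.179931 − (-0.464481))/15 = -0.160961

-0.1610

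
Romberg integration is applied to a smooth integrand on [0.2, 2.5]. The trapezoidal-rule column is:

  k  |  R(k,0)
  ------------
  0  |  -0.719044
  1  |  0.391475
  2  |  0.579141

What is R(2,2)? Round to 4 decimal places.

0.6337

R(1,1) = 0.391475 + (0.391475 − (-0.719044))/3 = 0.761648
R(2,1) = 0.579141 + (0.579141 − 0.391475)/3 = 0.641696
R(2,2) = 0.641696 + (0.641696 − 0.761648)/15 = 0.633699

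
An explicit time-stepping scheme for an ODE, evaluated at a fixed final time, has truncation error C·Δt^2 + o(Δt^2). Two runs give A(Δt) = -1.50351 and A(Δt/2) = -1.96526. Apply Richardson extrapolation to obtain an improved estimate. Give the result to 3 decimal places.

The leading error scales as Δt^2; refining by a factor of 2 reduces it by 2^2 = 4.
Extrapolated value = (4·A(Δt/2) − A(Δt)) / (4 − 1)
= (4·(-1.96526) − (-1.50351)) / 3
= -6.35753 / 3 = -2.11918

-2.119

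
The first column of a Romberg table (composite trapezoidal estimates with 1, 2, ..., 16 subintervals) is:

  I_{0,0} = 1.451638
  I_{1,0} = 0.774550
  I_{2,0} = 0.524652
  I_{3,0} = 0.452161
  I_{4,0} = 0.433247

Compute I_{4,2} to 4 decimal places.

Richardson extrapolation on the trapezoidal column (denominator 4−1=3):
I_{3,1} = 0.452161 + (0.452161 − 0.524652)/3 = 0.427997
I_{4,1} = 0.433247 + (0.433247 − 0.452161)/3 = 0.426942
I_{4,2} = (16·0.426942 − 0.427997) / 15 = 0.426872

0.4269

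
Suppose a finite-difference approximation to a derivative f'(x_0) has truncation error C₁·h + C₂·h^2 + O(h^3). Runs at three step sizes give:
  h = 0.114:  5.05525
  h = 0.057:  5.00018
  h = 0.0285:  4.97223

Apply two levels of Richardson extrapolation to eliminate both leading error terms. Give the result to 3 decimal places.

4.944

First eliminate the h term (factor 2^1 = 2):
  B₁ = (2·5.00018 − 5.05525)/1 = 4.94511
  B₂ = (2·4.97223 − 5.00018)/1 = 4.94428
Then eliminate the h^2 term (factor 2^2 = 4):
  (4·4.94428 − 4.94511)/3 = 4.94400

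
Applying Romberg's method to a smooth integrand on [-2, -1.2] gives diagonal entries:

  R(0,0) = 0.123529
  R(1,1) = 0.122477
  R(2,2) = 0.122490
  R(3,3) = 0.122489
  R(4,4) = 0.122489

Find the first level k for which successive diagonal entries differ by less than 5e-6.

k = 3

|R(1,1) − R(0,0)| = 0.001052 ≥ 5e-6
|R(2,2) − R(1,1)| = 0.000013 ≥ 5e-6
|R(3,3) − R(2,2)| = 0.000001 < 5e-6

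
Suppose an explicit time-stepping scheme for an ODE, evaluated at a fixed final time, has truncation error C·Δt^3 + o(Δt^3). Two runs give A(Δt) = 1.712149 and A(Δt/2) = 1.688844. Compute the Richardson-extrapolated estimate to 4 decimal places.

The leading error scales as Δt^3; refining by a factor of 2 reduces it by 2^3 = 8.
Extrapolated value = (8·A(Δt/2) − A(Δt)) / (8 − 1)
= (8·1.688844 − 1.712149) / 7
= 11.798603 / 7 = 1.685515

1.6855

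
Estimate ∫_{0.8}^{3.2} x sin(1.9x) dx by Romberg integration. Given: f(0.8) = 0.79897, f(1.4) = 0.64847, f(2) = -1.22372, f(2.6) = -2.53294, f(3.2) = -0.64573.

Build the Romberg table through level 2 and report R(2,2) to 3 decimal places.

-1.971

R(0,0) (trapezoid, 1 panel, h=2.4000): 0.18389
R(1,0) (trapezoid, 2 panels, h=1.2000): -1.37652
R(2,0) (trapezoid, 4 panels, h=0.6000): -1.81894
R(1,1) = -1.37652 + (-1.37652 − 0.18389)/3 = -1.89666
R(2,1) = -1.81894 + (-1.81894 − (-1.37652))/3 = -1.96641
R(2,2) = -1.96641 + (-1.96641 − (-1.89666))/15 = -1.97106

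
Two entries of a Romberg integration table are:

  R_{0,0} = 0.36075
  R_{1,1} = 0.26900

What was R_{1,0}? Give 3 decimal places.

From R_{1,1} = (4·R_{1,0} − R_{0,0})/3, solve for R_{1,0}:
4·R_{1,0} = 3·0.26900 + 0.36075 = 1.16775
R_{1,0} = 0.29194

0.292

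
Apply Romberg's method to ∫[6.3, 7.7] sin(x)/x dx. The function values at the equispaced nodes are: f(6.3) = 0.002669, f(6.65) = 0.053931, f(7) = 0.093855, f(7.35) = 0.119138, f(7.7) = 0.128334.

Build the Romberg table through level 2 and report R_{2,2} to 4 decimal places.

R_{0,0} (trapezoid, 1 panel, h=1.4000): 0.091702
R_{1,0} (trapezoid, 2 panels, h=0.7000): 0.111550
R_{2,0} (trapezoid, 4 panels, h=0.3500): 0.116349
R_{1,1} = 0.111550 + (0.111550 − 0.091702)/3 = 0.118166
R_{2,1} = 0.116349 + (0.116349 − 0.111550)/3 = 0.117949
R_{2,2} = 0.117949 + (0.117949 − 0.118166)/15 = 0.117935

0.1179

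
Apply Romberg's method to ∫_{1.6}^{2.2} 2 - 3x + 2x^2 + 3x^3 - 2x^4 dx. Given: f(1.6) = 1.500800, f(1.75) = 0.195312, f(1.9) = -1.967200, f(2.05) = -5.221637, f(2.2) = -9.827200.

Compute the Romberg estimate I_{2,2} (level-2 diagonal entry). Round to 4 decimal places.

-1.6182

I_{0,0} (trapezoid, 1 panel, h=0.6000): -2.497920
I_{1,0} (trapezoid, 2 panels, h=0.3000): -1.839120
I_{2,0} (trapezoid, 4 panels, h=0.1500): -1.673509
I_{1,1} = -1.839120 + (-1.839120 − (-2.497920))/3 = -1.619520
I_{2,1} = -1.673509 + (-1.673509 − (-1.839120))/3 = -1.618305
I_{2,2} = -1.618305 + (-1.618305 − (-1.619520))/15 = -1.618224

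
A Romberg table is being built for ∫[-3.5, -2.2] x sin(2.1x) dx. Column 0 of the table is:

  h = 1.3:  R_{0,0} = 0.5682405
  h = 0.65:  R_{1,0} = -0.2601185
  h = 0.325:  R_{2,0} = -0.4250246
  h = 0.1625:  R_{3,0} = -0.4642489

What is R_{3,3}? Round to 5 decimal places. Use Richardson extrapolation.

R_{1,1} = (4·(-0.2601185) − 0.5682405) / 3 = -0.5362382
R_{2,1} = (4·(-0.4250246) − (-0.2601185)) / 3 = -0.4799933
R_{3,1} = (4·(-0.4642489) − (-0.4250246)) / 3 = -0.4773237
R_{2,2} = (16·(-0.4799933) − (-0.5362382)) / 15 = -0.4762436
R_{3,2} = -0.4773237 + (-0.4773237 − (-0.4799933))/15 = -0.4771457
R_{3,3} = (64·(-0.4771457) − (-0.4762436)) / 63 = -0.4771600

-0.47716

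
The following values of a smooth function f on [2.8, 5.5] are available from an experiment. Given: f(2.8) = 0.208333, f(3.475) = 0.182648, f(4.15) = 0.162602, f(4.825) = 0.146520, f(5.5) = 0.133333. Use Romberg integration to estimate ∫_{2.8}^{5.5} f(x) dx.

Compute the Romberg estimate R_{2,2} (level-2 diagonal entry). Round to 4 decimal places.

0.4463

R_{0,0} (trapezoid, 1 panel, h=2.7000): 0.461249
R_{1,0} (trapezoid, 2 panels, h=1.3500): 0.450137
R_{2,0} (trapezoid, 4 panels, h=0.6750): 0.447257
R_{1,1} = 0.450137 + (0.450137 − 0.461249)/3 = 0.446433
R_{2,1} = 0.447257 + (0.447257 − 0.450137)/3 = 0.446297
R_{2,2} = 0.446297 + (0.446297 − 0.446433)/15 = 0.446288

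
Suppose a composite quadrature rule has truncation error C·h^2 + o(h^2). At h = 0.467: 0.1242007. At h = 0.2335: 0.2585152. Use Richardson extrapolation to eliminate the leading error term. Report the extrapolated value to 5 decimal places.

0.30329

Extrapolated value = (4·A(h/2) − A(h)) / (4 − 1)
= (4·0.2585152 − 0.1242007) / 3
= 0.9098601 / 3 = 0.3032867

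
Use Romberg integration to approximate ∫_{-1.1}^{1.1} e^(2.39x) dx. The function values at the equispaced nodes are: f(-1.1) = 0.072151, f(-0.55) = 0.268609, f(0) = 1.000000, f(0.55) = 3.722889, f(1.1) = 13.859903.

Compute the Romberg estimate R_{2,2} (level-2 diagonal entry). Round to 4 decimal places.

5.7995

R_{0,0} (trapezoid, 1 panel, h=2.2000): 15.325259
R_{1,0} (trapezoid, 2 panels, h=1.1000): 8.762630
R_{2,0} (trapezoid, 4 panels, h=0.5500): 6.576639
R_{1,1} = 8.762630 + (8.762630 − 15.325259)/3 = 6.575087
R_{2,1} = 6.576639 + (6.576639 − 8.762630)/3 = 5.847975
R_{2,2} = 5.847975 + (5.847975 − 6.575087)/15 = 5.799501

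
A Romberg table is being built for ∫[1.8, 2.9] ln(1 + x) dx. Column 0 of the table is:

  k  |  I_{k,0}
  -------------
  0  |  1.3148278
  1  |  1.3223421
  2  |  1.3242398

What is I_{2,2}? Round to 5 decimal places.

1.32487

I_{1,1} = (4·1.3223421 − 1.3148278) / 3 = 1.3248469
I_{2,1} = 1.3242398 + (1.3242398 − 1.3223421)/3 = 1.3248724
I_{2,2} = (16·1.3248724 − 1.3248469) / 15 = 1.3248741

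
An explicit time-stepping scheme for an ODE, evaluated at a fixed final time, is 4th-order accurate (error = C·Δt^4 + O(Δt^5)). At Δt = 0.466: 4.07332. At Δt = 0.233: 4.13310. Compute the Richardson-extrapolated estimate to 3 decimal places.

4.137

Extrapolated value = (16·A(Δt/2) − A(Δt)) / (16 − 1)
= (16·4.13310 − 4.07332) / 15
= 62.05628 / 15 = 4.13709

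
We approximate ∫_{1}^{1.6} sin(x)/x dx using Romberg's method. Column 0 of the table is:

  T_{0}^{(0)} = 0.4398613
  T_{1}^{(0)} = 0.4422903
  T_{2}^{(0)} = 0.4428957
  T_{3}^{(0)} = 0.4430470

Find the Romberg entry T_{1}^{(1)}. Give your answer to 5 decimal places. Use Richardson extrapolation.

Richardson extrapolation on the trapezoidal column (denominator 4−1=3):
T_{1}^{(1)} = 0.4422903 + (0.4422903 − 0.4398613)/3 = 0.4431000

0.44310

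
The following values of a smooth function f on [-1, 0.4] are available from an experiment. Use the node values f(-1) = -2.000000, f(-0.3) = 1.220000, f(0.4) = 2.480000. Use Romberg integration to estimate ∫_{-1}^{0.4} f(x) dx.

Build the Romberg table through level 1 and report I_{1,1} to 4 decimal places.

I_{0,0} (trapezoid, 1 panel, h=1.4000): 0.336000
I_{1,0} (trapezoid, 2 panels, h=0.7000): 1.022000
I_{1,1} = 1.022000 + (1.022000 − 0.336000)/3 = 1.250667

1.2507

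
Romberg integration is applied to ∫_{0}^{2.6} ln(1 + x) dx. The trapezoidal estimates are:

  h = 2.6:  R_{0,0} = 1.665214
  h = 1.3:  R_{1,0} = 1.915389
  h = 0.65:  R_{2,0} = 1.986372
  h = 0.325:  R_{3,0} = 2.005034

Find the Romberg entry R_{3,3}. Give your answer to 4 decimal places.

R_{1,1} = (4·1.915389 − 1.665214) / 3 = 1.998781
R_{2,1} = 1.986372 + (1.986372 − 1.915389)/3 = 2.010033
R_{3,1} = 2.005034 + (2.005034 − 1.986372)/3 = 2.011255
R_{2,2} = (16·2.010033 − 1.998781) / 15 = 2.010783
R_{3,2} = 2.011255 + (2.011255 − 2.010033)/15 = 2.011336
R_{3,3} = 2.011336 + (2.011336 − 2.010783)/63 = 2.011345

2.0113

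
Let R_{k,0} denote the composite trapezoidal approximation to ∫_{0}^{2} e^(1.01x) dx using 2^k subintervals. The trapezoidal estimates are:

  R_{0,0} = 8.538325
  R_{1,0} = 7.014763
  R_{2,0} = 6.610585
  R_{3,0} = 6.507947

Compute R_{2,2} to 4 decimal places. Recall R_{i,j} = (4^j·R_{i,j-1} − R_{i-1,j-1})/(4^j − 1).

6.4738

R_{1,1} = (4·7.014763 − 8.538325) / 3 = 6.506909
R_{2,1} = 6.610585 + (6.610585 − 7.014763)/3 = 6.475859
R_{2,2} = 6.475859 + (6.475859 − 6.506909)/15 = 6.473789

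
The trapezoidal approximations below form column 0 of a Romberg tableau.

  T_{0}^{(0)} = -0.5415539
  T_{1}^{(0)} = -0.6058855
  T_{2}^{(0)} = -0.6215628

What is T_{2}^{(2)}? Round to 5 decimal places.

-0.62675

Richardson extrapolation on the trapezoidal column (denominator 4−1=3):
T_{1}^{(1)} = (4·(-0.6058855) − (-0.5415539)) / 3 = -0.6273294
T_{2}^{(1)} = (4·(-0.6215628) − (-0.6058855)) / 3 = -0.6267886
T_{2}^{(2)} = (16·(-0.6267886) − (-0.6273294)) / 15 = -0.6267525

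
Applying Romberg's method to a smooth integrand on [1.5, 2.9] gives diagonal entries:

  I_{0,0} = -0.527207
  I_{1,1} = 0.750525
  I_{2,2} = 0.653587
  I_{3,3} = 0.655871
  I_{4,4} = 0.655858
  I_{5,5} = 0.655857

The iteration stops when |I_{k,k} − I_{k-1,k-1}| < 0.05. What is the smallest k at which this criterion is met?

|I_{1,1} − I_{0,0}| = 1.277732 ≥ 0.05
|I_{2,2} − I_{1,1}| = 0.096938 ≥ 0.05
|I_{3,3} − I_{2,2}| = 0.002284 < 0.05

k = 3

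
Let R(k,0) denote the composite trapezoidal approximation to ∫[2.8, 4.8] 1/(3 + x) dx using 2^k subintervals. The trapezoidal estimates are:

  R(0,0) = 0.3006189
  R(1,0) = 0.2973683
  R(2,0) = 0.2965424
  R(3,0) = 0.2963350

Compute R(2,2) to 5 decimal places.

0.29627

R(1,1) = (4·0.2973683 − 0.3006189) / 3 = 0.2962848
R(2,1) = 0.2965424 + (0.2965424 − 0.2973683)/3 = 0.2962671
R(2,2) = (16·0.2962671 − 0.2962848) / 15 = 0.2962659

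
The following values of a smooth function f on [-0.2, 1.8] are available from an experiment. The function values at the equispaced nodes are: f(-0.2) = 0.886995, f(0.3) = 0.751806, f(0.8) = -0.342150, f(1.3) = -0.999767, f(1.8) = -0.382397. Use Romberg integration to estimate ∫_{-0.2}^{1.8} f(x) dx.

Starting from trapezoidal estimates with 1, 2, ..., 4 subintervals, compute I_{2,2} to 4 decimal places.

I_{0,0} (trapezoid, 1 panel, h=2.0000): 0.504598
I_{1,0} (trapezoid, 2 panels, h=1.0000): -0.089851
I_{2,0} (trapezoid, 4 panels, h=0.5000): -0.168906
I_{1,1} = -0.089851 + (-0.089851 − 0.504598)/3 = -0.288001
I_{2,1} = -0.168906 + (-0.168906 − (-0.089851))/3 = -0.195258
I_{2,2} = -0.195258 + (-0.195258 − (-0.288001))/15 = -0.189075

-0.1891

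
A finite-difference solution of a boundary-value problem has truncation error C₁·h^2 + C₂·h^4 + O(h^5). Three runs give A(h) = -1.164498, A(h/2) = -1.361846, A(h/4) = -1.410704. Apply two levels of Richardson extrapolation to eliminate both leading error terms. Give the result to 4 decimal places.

First eliminate the h^2 term (factor 2^2 = 4):
  B₁ = (4·(-1.361846) − (-1.164498))/3 = -1.427629
  B₂ = (4·(-1.410704) − (-1.361846))/3 = -1.426990
Then eliminate the h^4 term (factor 2^4 = 16):
  (16·(-1.426990) − (-1.427629))/15 = -1.426947

-1.4269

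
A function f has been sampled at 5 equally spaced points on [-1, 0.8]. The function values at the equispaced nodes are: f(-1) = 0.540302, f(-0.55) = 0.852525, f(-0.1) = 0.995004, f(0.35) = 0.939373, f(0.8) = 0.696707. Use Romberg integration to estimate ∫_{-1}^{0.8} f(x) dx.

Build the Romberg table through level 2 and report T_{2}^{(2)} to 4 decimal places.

T_{0}^{(0)} (trapezoid, 1 panel, h=1.8000): 1.113308
T_{1}^{(0)} (trapezoid, 2 panels, h=0.9000): 1.452158
T_{2}^{(0)} (trapezoid, 4 panels, h=0.4500): 1.532433
T_{1}^{(1)} = 1.452158 + (1.452158 − 1.113308)/3 = 1.565108
T_{2}^{(1)} = 1.532433 + (1.532433 − 1.452158)/3 = 1.559191
T_{2}^{(2)} = 1.559191 + (1.559191 − 1.565108)/15 = 1.558797

1.5588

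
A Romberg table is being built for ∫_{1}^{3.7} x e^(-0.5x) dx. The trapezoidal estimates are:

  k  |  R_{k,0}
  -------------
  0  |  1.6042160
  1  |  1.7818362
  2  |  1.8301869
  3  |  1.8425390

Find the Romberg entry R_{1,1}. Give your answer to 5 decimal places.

1.84104

Richardson extrapolation on the trapezoidal column (denominator 4−1=3):
R_{1,1} = 1.7818362 + (1.7818362 − 1.6042160)/3 = 1.8410429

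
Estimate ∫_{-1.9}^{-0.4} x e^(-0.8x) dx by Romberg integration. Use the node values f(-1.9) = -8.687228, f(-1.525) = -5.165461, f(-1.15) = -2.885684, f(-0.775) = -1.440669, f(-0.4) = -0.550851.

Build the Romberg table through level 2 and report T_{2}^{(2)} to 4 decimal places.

T_{0}^{(0)} (trapezoid, 1 panel, h=1.5000): -6.928559
T_{1}^{(0)} (trapezoid, 2 panels, h=0.7500): -5.628543
T_{2}^{(0)} (trapezoid, 4 panels, h=0.3750): -5.291570
T_{1}^{(1)} = -5.628543 + (-5.628543 − (-6.928559))/3 = -5.195204
T_{2}^{(1)} = -5.291570 + (-5.291570 − (-5.628543))/3 = -5.179246
T_{2}^{(2)} = -5.179246 + (-5.179246 − (-5.195204))/15 = -5.178182

-5.1782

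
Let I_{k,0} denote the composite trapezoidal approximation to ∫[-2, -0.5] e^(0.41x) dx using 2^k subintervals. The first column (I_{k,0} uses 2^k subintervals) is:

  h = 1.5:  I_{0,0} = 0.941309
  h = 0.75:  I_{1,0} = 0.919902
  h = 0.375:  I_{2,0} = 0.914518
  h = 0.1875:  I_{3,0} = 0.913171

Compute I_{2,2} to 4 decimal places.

Richardson extrapolation on the trapezoidal column (denominator 4−1=3):
I_{1,1} = 0.919902 + (0.919902 − 0.941309)/3 = 0.912766
I_{2,1} = (4·0.914518 − 0.919902) / 3 = 0.912723
I_{2,2} = (16·0.912723 − 0.912766) / 15 = 0.912720

0.9127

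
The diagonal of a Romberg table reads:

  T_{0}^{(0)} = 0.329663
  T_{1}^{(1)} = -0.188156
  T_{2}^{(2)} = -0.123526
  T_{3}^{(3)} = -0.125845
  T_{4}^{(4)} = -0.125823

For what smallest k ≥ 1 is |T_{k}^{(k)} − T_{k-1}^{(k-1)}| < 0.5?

|T_{1}^{(1)} − T_{0}^{(0)}| = 0.517819 ≥ 0.5
|T_{2}^{(2)} − T_{1}^{(1)}| = 0.064630 < 0.5

k = 2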